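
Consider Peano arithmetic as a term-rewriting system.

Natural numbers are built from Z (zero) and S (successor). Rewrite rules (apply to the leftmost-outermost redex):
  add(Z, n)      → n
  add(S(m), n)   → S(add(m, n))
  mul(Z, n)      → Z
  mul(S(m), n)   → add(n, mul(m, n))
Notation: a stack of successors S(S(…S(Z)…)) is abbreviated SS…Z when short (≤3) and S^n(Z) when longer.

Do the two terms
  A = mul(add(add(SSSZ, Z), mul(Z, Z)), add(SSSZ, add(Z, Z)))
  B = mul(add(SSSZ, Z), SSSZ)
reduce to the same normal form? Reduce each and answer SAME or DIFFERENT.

Term A:
  start: mul(add(add(SSSZ, Z), mul(Z, Z)), add(SSSZ, add(Z, Z)))
  step 1: mul(add(S(add(SSZ, Z)), mul(Z, Z)), add(SSSZ, add(Z, Z)))
  step 2: mul(S(add(add(SSZ, Z), mul(Z, Z))), add(SSSZ, add(Z, Z)))
  step 3: add(add(SSSZ, add(Z, Z)), mul(add(add(SSZ, Z), mul(Z, Z)), add(SSSZ, add(Z, Z))))
  step 4: add(S(add(SSZ, add(Z, Z))), mul(add(add(SSZ, Z), mul(Z, Z)), add(SSSZ, add(Z, Z))))
  step 5: S(add(add(SSZ, add(Z, Z)), mul(add(add(SSZ, Z), mul(Z, Z)), add(SSSZ, add(Z, Z)))))
  step 6: S(add(S(add(SZ, add(Z, Z))), mul(add(add(SSZ, Z), mul(Z, Z)), add(SSSZ, add(Z, Z)))))
  step 7: S(S(add(add(SZ, add(Z, Z)), mul(add(add(SSZ, Z), mul(Z, Z)), add(SSSZ, add(Z, Z))))))
  step 8: S(S(add(S(add(Z, add(Z, Z))), mul(add(add(SSZ, Z), mul(Z, Z)), add(SSSZ, add(Z, Z))))))
  step 9: S(S(S(add(add(Z, add(Z, Z)), mul(add(add(SSZ, Z), mul(Z, Z)), add(SSSZ, add(Z, Z)))))))
  step 10: S(S(S(add(add(Z, Z), mul(add(add(SSZ, Z), mul(Z, Z)), add(SSSZ, add(Z, Z)))))))
  step 11: S(S(S(add(Z, mul(add(add(SSZ, Z), mul(Z, Z)), add(SSSZ, add(Z, Z)))))))
  step 12: S(S(S(mul(add(add(SSZ, Z), mul(Z, Z)), add(SSSZ, add(Z, Z))))))
  step 13: S(S(S(mul(add(S(add(SZ, Z)), mul(Z, Z)), add(SSSZ, add(Z, Z))))))
  step 14: S(S(S(mul(S(add(add(SZ, Z), mul(Z, Z))), add(SSSZ, add(Z, Z))))))
  step 15: S(S(S(add(add(SSSZ, add(Z, Z)), mul(add(add(SZ, Z), mul(Z, Z)), add(SSSZ, add(Z, Z)))))))
  step 16: S(S(S(add(S(add(SSZ, add(Z, Z))), mul(add(add(SZ, Z), mul(Z, Z)), add(SSSZ, add(Z, Z)))))))
  step 17: S(S(S(S(add(add(SSZ, add(Z, Z)), mul(add(add(SZ, Z), mul(Z, Z)), add(SSSZ, add(Z, Z))))))))
  step 18: S(S(S(S(add(S(add(SZ, add(Z, Z))), mul(add(add(SZ, Z), mul(Z, Z)), add(SSSZ, add(Z, Z))))))))
  step 19: S(S(S(S(S(add(add(SZ, add(Z, Z)), mul(add(add(SZ, Z), mul(Z, Z)), add(SSSZ, add(Z, Z)))))))))
  step 20: S(S(S(S(S(add(S(add(Z, add(Z, Z))), mul(add(add(SZ, Z), mul(Z, Z)), add(SSSZ, add(Z, Z)))))))))
  step 21: S(S(S(S(S(S(add(add(Z, add(Z, Z)), mul(add(add(SZ, Z), mul(Z, Z)), add(SSSZ, add(Z, Z))))))))))
  step 22: S(S(S(S(S(S(add(add(Z, Z), mul(add(add(SZ, Z), mul(Z, Z)), add(SSSZ, add(Z, Z))))))))))
  step 23: S(S(S(S(S(S(add(Z, mul(add(add(SZ, Z), mul(Z, Z)), add(SSSZ, add(Z, Z))))))))))
  step 24: S(S(S(S(S(S(mul(add(add(SZ, Z), mul(Z, Z)), add(SSSZ, add(Z, Z)))))))))
  step 25: S(S(S(S(S(S(mul(add(S(add(Z, Z)), mul(Z, Z)), add(SSSZ, add(Z, Z)))))))))
  step 26: S(S(S(S(S(S(mul(S(add(add(Z, Z), mul(Z, Z))), add(SSSZ, add(Z, Z)))))))))
  step 27: S(S(S(S(S(S(add(add(SSSZ, add(Z, Z)), mul(add(add(Z, Z), mul(Z, Z)), add(SSSZ, add(Z, Z))))))))))
  step 28: S(S(S(S(S(S(add(S(add(SSZ, add(Z, Z))), mul(add(add(Z, Z), mul(Z, Z)), add(SSSZ, add(Z, Z))))))))))
  step 29: S(S(S(S(S(S(S(add(add(SSZ, add(Z, Z)), mul(add(add(Z, Z), mul(Z, Z)), add(SSSZ, add(Z, Z)))))))))))
  step 30: S(S(S(S(S(S(S(add(S(add(SZ, add(Z, Z))), mul(add(add(Z, Z), mul(Z, Z)), add(SSSZ, add(Z, Z)))))))))))
  step 31: S(S(S(S(S(S(S(S(add(add(SZ, add(Z, Z)), mul(add(add(Z, Z), mul(Z, Z)), add(SSSZ, add(Z, Z))))))))))))
  step 32: S(S(S(S(S(S(S(S(add(S(add(Z, add(Z, Z))), mul(add(add(Z, Z), mul(Z, Z)), add(SSSZ, add(Z, Z))))))))))))
  step 33: S(S(S(S(S(S(S(S(S(add(add(Z, add(Z, Z)), mul(add(add(Z, Z), mul(Z, Z)), add(SSSZ, add(Z, Z)))))))))))))
  step 34: S(S(S(S(S(S(S(S(S(add(add(Z, Z), mul(add(add(Z, Z), mul(Z, Z)), add(SSSZ, add(Z, Z)))))))))))))
  step 35: S(S(S(S(S(S(S(S(S(add(Z, mul(add(add(Z, Z), mul(Z, Z)), add(SSSZ, add(Z, Z)))))))))))))
  step 36: S(S(S(S(S(S(S(S(S(mul(add(add(Z, Z), mul(Z, Z)), add(SSSZ, add(Z, Z))))))))))))
  step 37: S(S(S(S(S(S(S(S(S(mul(add(Z, mul(Z, Z)), add(SSSZ, add(Z, Z))))))))))))
  step 38: S(S(S(S(S(S(S(S(S(mul(mul(Z, Z), add(SSSZ, add(Z, Z))))))))))))
  step 39: S(S(S(S(S(S(S(S(S(mul(Z, add(SSSZ, add(Z, Z))))))))))))
  step 40: S^9(Z)

Term B:
  start: mul(add(SSSZ, Z), SSSZ)
  step 1: mul(S(add(SSZ, Z)), SSSZ)
  step 2: add(SSSZ, mul(add(SSZ, Z), SSSZ))
  step 3: S(add(SSZ, mul(add(SSZ, Z), SSSZ)))
  step 4: S(S(add(SZ, mul(add(SSZ, Z), SSSZ))))
  step 5: S(S(S(add(Z, mul(add(SSZ, Z), SSSZ)))))
  step 6: S(S(S(mul(add(SSZ, Z), SSSZ))))
  step 7: S(S(S(mul(S(add(SZ, Z)), SSSZ))))
  step 8: S(S(S(add(SSSZ, mul(add(SZ, Z), SSSZ)))))
  step 9: S(S(S(S(add(SSZ, mul(add(SZ, Z), SSSZ))))))
  step 10: S(S(S(S(S(add(SZ, mul(add(SZ, Z), SSSZ)))))))
  step 11: S(S(S(S(S(S(add(Z, mul(add(SZ, Z), SSSZ))))))))
  step 12: S(S(S(S(S(S(mul(add(SZ, Z), SSSZ)))))))
  step 13: S(S(S(S(S(S(mul(S(add(Z, Z)), SSSZ)))))))
  step 14: S(S(S(S(S(S(add(SSSZ, mul(add(Z, Z), SSSZ))))))))
  step 15: S(S(S(S(S(S(S(add(SSZ, mul(add(Z, Z), SSSZ)))))))))
  step 16: S(S(S(S(S(S(S(S(add(SZ, mul(add(Z, Z), SSSZ))))))))))
  step 17: S(S(S(S(S(S(S(S(S(add(Z, mul(add(Z, Z), SSSZ)))))))))))
  step 18: S(S(S(S(S(S(S(S(S(mul(add(Z, Z), SSSZ))))))))))
  step 19: S(S(S(S(S(S(S(S(S(mul(Z, SSSZ))))))))))
  step 20: S^9(Z)

Answer: SAME — A ⇓ S^9(Z), B ⇓ S^9(Z)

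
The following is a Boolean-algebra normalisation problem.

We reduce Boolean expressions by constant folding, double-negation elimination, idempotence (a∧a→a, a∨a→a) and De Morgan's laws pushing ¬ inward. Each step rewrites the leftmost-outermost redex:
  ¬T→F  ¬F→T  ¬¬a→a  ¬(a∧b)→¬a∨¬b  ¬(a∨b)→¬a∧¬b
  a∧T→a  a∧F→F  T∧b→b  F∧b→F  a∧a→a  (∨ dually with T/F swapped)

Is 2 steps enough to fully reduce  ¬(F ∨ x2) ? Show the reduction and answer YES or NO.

  start: ¬(F ∨ x2)
  →1  ¬F ∧ ¬x2
  →2  T ∧ ¬x2

Answer: NO — after 2 steps the term is T ∧ ¬x2, not yet normal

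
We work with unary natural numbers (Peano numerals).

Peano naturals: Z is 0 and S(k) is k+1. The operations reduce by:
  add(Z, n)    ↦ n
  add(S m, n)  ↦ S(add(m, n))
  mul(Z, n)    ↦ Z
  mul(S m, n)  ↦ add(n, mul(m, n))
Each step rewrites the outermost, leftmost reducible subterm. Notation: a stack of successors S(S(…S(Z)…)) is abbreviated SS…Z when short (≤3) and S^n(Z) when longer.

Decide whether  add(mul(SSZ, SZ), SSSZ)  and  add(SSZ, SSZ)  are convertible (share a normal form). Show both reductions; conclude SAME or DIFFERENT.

Answer: DIFFERENT — A ⇓ S^5(Z), B ⇓ S^4(Z)

Reduction:
Term A:
  start: add(mul(SSZ, SZ), SSSZ)
  [1] add(add(SZ, mul(SZ, SZ)), SSSZ)
  [2] add(S(add(Z, mul(SZ, SZ))), SSSZ)
  [3] S(add(add(Z, mul(SZ, SZ)), SSSZ))
  [4] S(add(mul(SZ, SZ), SSSZ))
  [5] S(add(add(SZ, mul(Z, SZ)), SSSZ))
  [6] S(add(S(add(Z, mul(Z, SZ))), SSSZ))
  [7] S(S(add(add(Z, mul(Z, SZ)), SSSZ)))
  [8] S(S(add(mul(Z, SZ), SSSZ)))
  [9] S(S(add(Z, SSSZ)))
  [10] S^5(Z)

Term B:
  start: add(SSZ, SSZ)
  [1] S(add(SZ, SSZ))
  [2] S(S(add(Z, SSZ)))
  [3] S^4(Z)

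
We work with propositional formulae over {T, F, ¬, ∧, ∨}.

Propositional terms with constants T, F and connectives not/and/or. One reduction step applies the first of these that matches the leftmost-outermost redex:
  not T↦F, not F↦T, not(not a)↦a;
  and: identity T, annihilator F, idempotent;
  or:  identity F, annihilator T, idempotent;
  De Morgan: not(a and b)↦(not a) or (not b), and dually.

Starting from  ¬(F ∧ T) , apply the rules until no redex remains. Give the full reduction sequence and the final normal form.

  start: ¬(F ∧ T)
  [1] ¬F ∨ ¬T
  [2] T ∨ ¬T
  [3] T

Answer: normal form = T  (in 3 steps)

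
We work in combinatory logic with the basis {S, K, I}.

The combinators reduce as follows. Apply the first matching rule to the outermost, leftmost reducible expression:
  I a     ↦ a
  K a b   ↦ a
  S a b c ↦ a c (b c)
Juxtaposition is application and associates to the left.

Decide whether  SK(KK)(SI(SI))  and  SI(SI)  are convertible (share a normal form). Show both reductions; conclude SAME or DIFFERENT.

Answer: SAME — A ⇓ SI(SI), B ⇓ SI(SI)

Reduction:
Term A:
  start: SK(KK)(SI(SI))
  →1  K(SI(SI))(KK(SI(SI)))
  →2  SI(SI)

Term B:
  start: SI(SI)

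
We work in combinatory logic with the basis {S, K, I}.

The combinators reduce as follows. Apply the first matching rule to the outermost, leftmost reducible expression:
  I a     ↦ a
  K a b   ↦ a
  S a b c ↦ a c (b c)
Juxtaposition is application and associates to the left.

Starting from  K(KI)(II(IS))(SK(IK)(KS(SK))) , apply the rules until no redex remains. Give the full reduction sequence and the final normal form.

Answer: normal form = I  (in 2 steps)

Working:
  start: K(KI)(II(IS))(SK(IK)(KS(SK)))
  [1] KI(SK(IK)(KS(SK)))
  [2] I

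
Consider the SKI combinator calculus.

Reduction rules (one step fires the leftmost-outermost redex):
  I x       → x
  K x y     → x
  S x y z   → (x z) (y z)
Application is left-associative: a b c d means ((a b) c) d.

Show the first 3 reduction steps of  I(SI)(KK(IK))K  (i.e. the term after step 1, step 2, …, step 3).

Answer: after 3 steps: K(KK(IK)K)

Reduction:
  start: I(SI)(KK(IK))K
  →1  SI(KK(IK))K
  →2  IK(KK(IK)K)
  →3  K(KK(IK)K)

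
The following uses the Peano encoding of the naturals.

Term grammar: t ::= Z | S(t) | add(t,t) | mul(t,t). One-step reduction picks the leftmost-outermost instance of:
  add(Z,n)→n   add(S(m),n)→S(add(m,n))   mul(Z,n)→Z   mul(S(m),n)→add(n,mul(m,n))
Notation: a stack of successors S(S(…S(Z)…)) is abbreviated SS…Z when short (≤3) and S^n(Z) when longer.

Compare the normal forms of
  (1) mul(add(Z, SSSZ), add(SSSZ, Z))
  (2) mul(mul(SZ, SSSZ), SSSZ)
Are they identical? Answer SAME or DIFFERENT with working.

Answer: SAME — A ⇓ S^9(Z), B ⇓ S^9(Z)

Working:
Term A:
  start: mul(add(Z, SSSZ), add(SSSZ, Z))
  [1] mul(SSSZ, add(SSSZ, Z))
  [2] add(add(SSSZ, Z), mul(SSZ, add(SSSZ, Z)))
  [3] add(S(add(SSZ, Z)), mul(SSZ, add(SSSZ, Z)))
  [4] S(add(add(SSZ, Z), mul(SSZ, add(SSSZ, Z))))
  [5] S(add(S(add(SZ, Z)), mul(SSZ, add(SSSZ, Z))))
  [6] S(S(add(add(SZ, Z), mul(SSZ, add(SSSZ, Z)))))
  [7] S(S(add(S(add(Z, Z)), mul(SSZ, add(SSSZ, Z)))))
  [8] S(S(S(add(add(Z, Z), mul(SSZ, add(SSSZ, Z))))))
  [9] S(S(S(add(Z, mul(SSZ, add(SSSZ, Z))))))
  [10] S(S(S(mul(SSZ, add(SSSZ, Z)))))
  [11] S(S(S(add(add(SSSZ, Z), mul(SZ, add(SSSZ, Z))))))
  [12] S(S(S(add(S(add(SSZ, Z)), mul(SZ, add(SSSZ, Z))))))
  [13] S(S(S(S(add(add(SSZ, Z), mul(SZ, add(SSSZ, Z)))))))
  [14] S(S(S(S(add(S(add(SZ, Z)), mul(SZ, add(SSSZ, Z)))))))
  [15] S(S(S(S(S(add(add(SZ, Z), mul(SZ, add(SSSZ, Z))))))))
  [16] S(S(S(S(S(add(S(add(Z, Z)), mul(SZ, add(SSSZ, Z))))))))
  [17] S(S(S(S(S(S(add(add(Z, Z), mul(SZ, add(SSSZ, Z)))))))))
  [18] S(S(S(S(S(S(add(Z, mul(SZ, add(SSSZ, Z)))))))))
  [19] S(S(S(S(S(S(mul(SZ, add(SSSZ, Z))))))))
  [20] S(S(S(S(S(S(add(add(SSSZ, Z), mul(Z, add(SSSZ, Z)))))))))
  [21] S(S(S(S(S(S(add(S(add(SSZ, Z)), mul(Z, add(SSSZ, Z)))))))))
  [22] S(S(S(S(S(S(S(add(add(SSZ, Z), mul(Z, add(SSSZ, Z))))))))))
  [23] S(S(S(S(S(S(S(add(S(add(SZ, Z)), mul(Z, add(SSSZ, Z))))))))))
  [24] S(S(S(S(S(S(S(S(add(add(SZ, Z), mul(Z, add(SSSZ, Z)))))))))))
  [25] S(S(S(S(S(S(S(S(add(S(add(Z, Z)), mul(Z, add(SSSZ, Z)))))))))))
  [26] S(S(S(S(S(S(S(S(S(add(add(Z, Z), mul(Z, add(SSSZ, Z))))))))))))
  [27] S(S(S(S(S(S(S(S(S(add(Z, mul(Z, add(SSSZ, Z))))))))))))
  [28] S(S(S(S(S(S(S(S(S(mul(Z, add(SSSZ, Z)))))))))))
  [29] S^9(Z)

Term B:
  start: mul(mul(SZ, SSSZ), SSSZ)
  [1] mul(add(SSSZ, mul(Z, SSSZ)), SSSZ)
  [2] mul(S(add(SSZ, mul(Z, SSSZ))), SSSZ)
  [3] add(SSSZ, mul(add(SSZ, mul(Z, SSSZ)), SSSZ))
  [4] S(add(SSZ, mul(add(SSZ, mul(Z, SSSZ)), SSSZ)))
  [5] S(S(add(SZ, mul(add(SSZ, mul(Z, SSSZ)), SSSZ))))
  [6] S(S(S(add(Z, mul(add(SSZ, mul(Z, SSSZ)), SSSZ)))))
  [7] S(S(S(mul(add(SSZ, mul(Z, SSSZ)), SSSZ))))
  [8] S(S(S(mul(S(add(SZ, mul(Z, SSSZ))), SSSZ))))
  [9] S(S(S(add(SSSZ, mul(add(SZ, mul(Z, SSSZ)), SSSZ)))))
  [10] S(S(S(S(add(SSZ, mul(add(SZ, mul(Z, SSSZ)), SSSZ))))))
  [11] S(S(S(S(S(add(SZ, mul(add(SZ, mul(Z, SSSZ)), SSSZ)))))))
  [12] S(S(S(S(S(S(add(Z, mul(add(SZ, mul(Z, SSSZ)), SSSZ))))))))
  [13] S(S(S(S(S(S(mul(add(SZ, mul(Z, SSSZ)), SSSZ)))))))
  [14] S(S(S(S(S(S(mul(S(add(Z, mul(Z, SSSZ))), SSSZ)))))))
  [15] S(S(S(S(S(S(add(SSSZ, mul(add(Z, mul(Z, SSSZ)), SSSZ))))))))
  [16] S(S(S(S(S(S(S(add(SSZ, mul(add(Z, mul(Z, SSSZ)), SSSZ)))))))))
  [17] S(S(S(S(S(S(S(S(add(SZ, mul(add(Z, mul(Z, SSSZ)), SSSZ))))))))))
  [18] S(S(S(S(S(S(S(S(S(add(Z, mul(add(Z, mul(Z, SSSZ)), SSSZ)))))))))))
  [19] S(S(S(S(S(S(S(S(S(mul(add(Z, mul(Z, SSSZ)), SSSZ))))))))))
  [20] S(S(S(S(S(S(S(S(S(mul(mul(Z, SSSZ), SSSZ))))))))))
  [21] S(S(S(S(S(S(S(S(S(mul(Z, SSSZ))))))))))
  [22] S^9(Z)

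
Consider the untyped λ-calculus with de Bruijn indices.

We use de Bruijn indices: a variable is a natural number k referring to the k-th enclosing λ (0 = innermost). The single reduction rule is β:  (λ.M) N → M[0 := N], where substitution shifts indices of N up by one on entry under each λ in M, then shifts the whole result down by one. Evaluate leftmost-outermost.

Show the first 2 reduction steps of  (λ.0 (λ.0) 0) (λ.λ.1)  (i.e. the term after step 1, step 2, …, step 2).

  start: (λ.0 (λ.0) 0) (λ.λ.1)
  step 1: (λ.λ.1) (λ.0) (λ.λ.1)
  step 2: (λ.λ.0) (λ.λ.1)

Answer: after 2 steps: (λ.λ.0) (λ.λ.1)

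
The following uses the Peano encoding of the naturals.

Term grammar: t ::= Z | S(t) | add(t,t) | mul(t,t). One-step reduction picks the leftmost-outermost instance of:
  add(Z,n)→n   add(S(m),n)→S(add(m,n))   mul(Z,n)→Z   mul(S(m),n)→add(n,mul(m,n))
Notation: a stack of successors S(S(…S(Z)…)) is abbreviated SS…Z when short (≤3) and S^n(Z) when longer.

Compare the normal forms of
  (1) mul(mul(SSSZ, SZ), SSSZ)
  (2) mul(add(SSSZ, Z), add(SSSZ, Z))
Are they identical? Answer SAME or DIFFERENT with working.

Term A:
  start: mul(mul(SSSZ, SZ), SSSZ)
  [1] mul(add(SZ, mul(SSZ, SZ)), SSSZ)
  [2] mul(S(add(Z, mul(SSZ, SZ))), SSSZ)
  [3] add(SSSZ, mul(add(Z, mul(SSZ, SZ)), SSSZ))
  [4] S(add(SSZ, mul(add(Z, mul(SSZ, SZ)), SSSZ)))
  [5] S(S(add(SZ, mul(add(Z, mul(SSZ, SZ)), SSSZ))))
  [6] S(S(S(add(Z, mul(add(Z, mul(SSZ, SZ)), SSSZ)))))
  [7] S(S(S(mul(add(Z, mul(SSZ, SZ)), SSSZ))))
  [8] S(S(S(mul(mul(SSZ, SZ), SSSZ))))
  [9] S(S(S(mul(add(SZ, mul(SZ, SZ)), SSSZ))))
  [10] S(S(S(mul(S(add(Z, mul(SZ, SZ))), SSSZ))))
  [11] S(S(S(add(SSSZ, mul(add(Z, mul(SZ, SZ)), SSSZ)))))
  [12] S(S(S(S(add(SSZ, mul(add(Z, mul(SZ, SZ)), SSSZ))))))
  [13] S(S(S(S(S(add(SZ, mul(add(Z, mul(SZ, SZ)), SSSZ)))))))
  [14] S(S(S(S(S(S(add(Z, mul(add(Z, mul(SZ, SZ)), SSSZ))))))))
  [15] S(S(S(S(S(S(mul(add(Z, mul(SZ, SZ)), SSSZ)))))))
  [16] S(S(S(S(S(S(mul(mul(SZ, SZ), SSSZ)))))))
  [17] S(S(S(S(S(S(mul(add(SZ, mul(Z, SZ)), SSSZ)))))))
  [18] S(S(S(S(S(S(mul(S(add(Z, mul(Z, SZ))), SSSZ)))))))
  [19] S(S(S(S(S(S(add(SSSZ, mul(add(Z, mul(Z, SZ)), SSSZ))))))))
  [20] S(S(S(S(S(S(S(add(SSZ, mul(add(Z, mul(Z, SZ)), SSSZ)))))))))
  [21] S(S(S(S(S(S(S(S(add(SZ, mul(add(Z, mul(Z, SZ)), SSSZ))))))))))
  [22] S(S(S(S(S(S(S(S(S(add(Z, mul(add(Z, mul(Z, SZ)), SSSZ)))))))))))
  [23] S(S(S(S(S(S(S(S(S(mul(add(Z, mul(Z, SZ)), SSSZ))))))))))
  [24] S(S(S(S(S(S(S(S(S(mul(mul(Z, SZ), SSSZ))))))))))
  [25] S(S(S(S(S(S(S(S(S(mul(Z, SSSZ))))))))))
  [26] S^9(Z)

Term B:
  start: mul(add(SSSZ, Z), add(SSSZ, Z))
  [1] mul(S(add(SSZ, Z)), add(SSSZ, Z))
  [2] add(add(SSSZ, Z), mul(add(SSZ, Z), add(SSSZ, Z)))
  [3] add(S(add(SSZ, Z)), mul(add(SSZ, Z), add(SSSZ, Z)))
  [4] S(add(add(SSZ, Z), mul(add(SSZ, Z), add(SSSZ, Z))))
  [5] S(add(S(add(SZ, Z)), mul(add(SSZ, Z), add(SSSZ, Z))))
  [6] S(S(add(add(SZ, Z), mul(add(SSZ, Z), add(SSSZ, Z)))))
  [7] S(S(add(S(add(Z, Z)), mul(add(SSZ, Z), add(SSSZ, Z)))))
  [8] S(S(S(add(add(Z, Z), mul(add(SSZ, Z), add(SSSZ, Z))))))
  [9] S(S(S(add(Z, mul(add(SSZ, Z), add(SSSZ, Z))))))
  [10] S(S(S(mul(add(SSZ, Z), add(SSSZ, Z)))))
  [11] S(S(S(mul(S(add(SZ, Z)), add(SSSZ, Z)))))
  [12] S(S(S(add(add(SSSZ, Z), mul(add(SZ, Z), add(SSSZ, Z))))))
  [13] S(S(S(add(S(add(SSZ, Z)), mul(add(SZ, Z), add(SSSZ, Z))))))
  [14] S(S(S(S(add(add(SSZ, Z), mul(add(SZ, Z), add(SSSZ, Z)))))))
  [15] S(S(S(S(add(S(add(SZ, Z)), mul(add(SZ, Z), add(SSSZ, Z)))))))
  [16] S(S(S(S(S(add(add(SZ, Z), mul(add(SZ, Z), add(SSSZ, Z))))))))
  [17] S(S(S(S(S(add(S(add(Z, Z)), mul(add(SZ, Z), add(SSSZ, Z))))))))
  [18] S(S(S(S(S(S(add(add(Z, Z), mul(add(SZ, Z), add(SSSZ, Z)))))))))
  [19] S(S(S(S(S(S(add(Z, mul(add(SZ, Z), add(SSSZ, Z)))))))))
  [20] S(S(S(S(S(S(mul(add(SZ, Z), add(SSSZ, Z))))))))
  [21] S(S(S(S(S(S(mul(S(add(Z, Z)), add(SSSZ, Z))))))))
  [22] S(S(S(S(S(S(add(add(SSSZ, Z), mul(add(Z, Z), add(SSSZ, Z)))))))))
  [23] S(S(S(S(S(S(add(S(add(SSZ, Z)), mul(add(Z, Z), add(SSSZ, Z)))))))))
  [24] S(S(S(S(S(S(S(add(add(SSZ, Z), mul(add(Z, Z), add(SSSZ, Z))))))))))
  [25] S(S(S(S(S(S(S(add(S(add(SZ, Z)), mul(add(Z, Z), add(SSSZ, Z))))))))))
  [26] S(S(S(S(S(S(S(S(add(add(SZ, Z), mul(add(Z, Z), add(SSSZ, Z)))))))))))
  [27] S(S(S(S(S(S(S(S(add(S(add(Z, Z)), mul(add(Z, Z), add(SSSZ, Z)))))))))))
  [28] S(S(S(S(S(S(S(S(S(add(add(Z, Z), mul(add(Z, Z), add(SSSZ, Z))))))))))))
  [29] S(S(S(S(S(S(S(S(S(add(Z, mul(add(Z, Z), add(SSSZ, Z))))))))))))
  [30] S(S(S(S(S(S(S(S(S(mul(add(Z, Z), add(SSSZ, Z)))))))))))
  [31] S(S(S(S(S(S(S(S(S(mul(Z, add(SSSZ, Z)))))))))))
  [32] S^9(Z)

Answer: SAME — A ⇓ S^9(Z), B ⇓ S^9(Z)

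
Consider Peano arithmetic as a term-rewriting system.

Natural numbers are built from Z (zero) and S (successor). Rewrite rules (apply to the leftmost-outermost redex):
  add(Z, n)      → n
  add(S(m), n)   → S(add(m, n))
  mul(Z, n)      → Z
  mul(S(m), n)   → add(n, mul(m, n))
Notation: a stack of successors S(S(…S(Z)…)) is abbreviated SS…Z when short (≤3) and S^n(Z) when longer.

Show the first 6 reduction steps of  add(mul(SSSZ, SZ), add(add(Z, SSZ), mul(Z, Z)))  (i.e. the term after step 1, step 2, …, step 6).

  start: add(mul(SSSZ, SZ), add(add(Z, SSZ), mul(Z, Z)))
  step 1: add(add(SZ, mul(SSZ, SZ)), add(add(Z, SSZ), mul(Z, Z)))
  step 2: add(S(add(Z, mul(SSZ, SZ))), add(add(Z, SSZ), mul(Z, Z)))
  step 3: S(add(add(Z, mul(SSZ, SZ)), add(add(Z, SSZ), mul(Z, Z))))
  step 4: S(add(mul(SSZ, SZ), add(add(Z, SSZ), mul(Z, Z))))
  step 5: S(add(add(SZ, mul(SZ, SZ)), add(add(Z, SSZ), mul(Z, Z))))
  step 6: S(add(S(add(Z, mul(SZ, SZ))), add(add(Z, SSZ), mul(Z, Z))))

Answer: after 6 steps: S(add(S(add(Z, mul(SZ, SZ))), add(add(Z, SSZ), mul(Z, Z))))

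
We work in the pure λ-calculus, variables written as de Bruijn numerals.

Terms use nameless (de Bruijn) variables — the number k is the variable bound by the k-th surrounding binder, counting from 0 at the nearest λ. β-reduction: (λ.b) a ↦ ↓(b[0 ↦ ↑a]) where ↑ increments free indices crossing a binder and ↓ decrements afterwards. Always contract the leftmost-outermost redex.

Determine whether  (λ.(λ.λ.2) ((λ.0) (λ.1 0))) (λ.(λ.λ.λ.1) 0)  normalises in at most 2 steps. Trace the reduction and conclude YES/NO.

  start: (λ.(λ.λ.2) ((λ.0) (λ.1 0))) (λ.(λ.λ.λ.1) 0)
  step 1: (λ.λ.λ.(λ.λ.λ.1) 0) ((λ.0) (λ.(λ.(λ.λ.λ.1) 0) 0))
  step 2: λ.λ.(λ.λ.λ.1) 0

Answer: NO — after 2 steps the term is λ.λ.(λ.λ.λ.1) 0, not yet normal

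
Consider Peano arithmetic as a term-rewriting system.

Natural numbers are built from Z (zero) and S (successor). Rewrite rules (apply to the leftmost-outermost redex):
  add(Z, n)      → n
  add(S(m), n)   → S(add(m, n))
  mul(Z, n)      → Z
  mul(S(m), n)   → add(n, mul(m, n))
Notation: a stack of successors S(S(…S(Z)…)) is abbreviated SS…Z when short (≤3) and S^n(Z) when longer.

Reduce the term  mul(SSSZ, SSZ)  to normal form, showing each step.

Answer: normal form = S^6(Z)  (in 13 steps)

Reduction:
  start: mul(SSSZ, SSZ)
  [1] add(SSZ, mul(SSZ, SSZ))
  [2] S(add(SZ, mul(SSZ, SSZ)))
  [3] S(S(add(Z, mul(SSZ, SSZ))))
  [4] S(S(mul(SSZ, SSZ)))
  [5] S(S(add(SSZ, mul(SZ, SSZ))))
  [6] S(S(S(add(SZ, mul(SZ, SSZ)))))
  [7] S(S(S(S(add(Z, mul(SZ, SSZ))))))
  [8] S(S(S(S(mul(SZ, SSZ)))))
  [9] S(S(S(S(add(SSZ, mul(Z, SSZ))))))
  [10] S(S(S(S(S(add(SZ, mul(Z, SSZ)))))))
  [11] S(S(S(S(S(S(add(Z, mul(Z, SSZ))))))))
  [12] S(S(S(S(S(S(mul(Z, SSZ)))))))
  [13] S^6(Z)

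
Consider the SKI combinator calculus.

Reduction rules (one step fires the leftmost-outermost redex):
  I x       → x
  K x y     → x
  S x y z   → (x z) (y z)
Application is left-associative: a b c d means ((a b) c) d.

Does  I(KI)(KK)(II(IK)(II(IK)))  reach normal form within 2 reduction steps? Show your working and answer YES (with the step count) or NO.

  start: I(KI)(KK)(II(IK)(II(IK)))
  →1  KI(KK)(II(IK)(II(IK)))
  →2  I(II(IK)(II(IK)))

Answer: NO — after 2 steps the term is I(II(IK)(II(IK))), not yet normal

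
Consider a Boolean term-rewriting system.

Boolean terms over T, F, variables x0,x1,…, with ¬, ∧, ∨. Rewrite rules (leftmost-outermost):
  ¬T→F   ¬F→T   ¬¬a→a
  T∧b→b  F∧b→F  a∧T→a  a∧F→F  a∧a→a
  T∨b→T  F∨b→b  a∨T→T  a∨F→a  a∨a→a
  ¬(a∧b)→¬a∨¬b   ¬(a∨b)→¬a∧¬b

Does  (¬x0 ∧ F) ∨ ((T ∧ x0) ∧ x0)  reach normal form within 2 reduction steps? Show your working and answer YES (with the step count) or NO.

  start: (¬x0 ∧ F) ∨ ((T ∧ x0) ∧ x0)
  [1] F ∨ ((T ∧ x0) ∧ x0)
  [2] (T ∧ x0) ∧ x0

Answer: NO — after 2 steps the term is (T ∧ x0) ∧ x0, not yet normal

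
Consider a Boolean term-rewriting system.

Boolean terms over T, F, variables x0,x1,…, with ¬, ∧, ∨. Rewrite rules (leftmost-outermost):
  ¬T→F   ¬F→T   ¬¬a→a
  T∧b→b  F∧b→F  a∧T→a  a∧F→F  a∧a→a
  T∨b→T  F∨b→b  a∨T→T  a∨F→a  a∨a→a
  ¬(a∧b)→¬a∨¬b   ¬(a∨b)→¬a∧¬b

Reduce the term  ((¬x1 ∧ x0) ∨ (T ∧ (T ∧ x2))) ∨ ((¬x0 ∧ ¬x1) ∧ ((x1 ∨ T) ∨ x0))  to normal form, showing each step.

Answer: normal form = ((¬x1 ∧ x0) ∨ x2) ∨ (¬x0 ∧ ¬x1)  (in 5 steps)

Reduction:
  start: ((¬x1 ∧ x0) ∨ (T ∧ (T ∧ x2))) ∨ ((¬x0 ∧ ¬x1) ∧ ((x1 ∨ T) ∨ x0))
  →1  ((¬x1 ∧ x0) ∨ (T ∧ x2)) ∨ ((¬x0 ∧ ¬x1) ∧ ((x1 ∨ T) ∨ x0))
  →2  ((¬x1 ∧ x0) ∨ x2) ∨ ((¬x0 ∧ ¬x1) ∧ ((x1 ∨ T) ∨ x0))
  →3  ((¬x1 ∧ x0) ∨ x2) ∨ ((¬x0 ∧ ¬x1) ∧ (T ∨ x0))
  →4  ((¬x1 ∧ x0) ∨ x2) ∨ ((¬x0 ∧ ¬x1) ∧ T)
  →5  ((¬x1 ∧ x0) ∨ x2) ∨ (¬x0 ∧ ¬x1)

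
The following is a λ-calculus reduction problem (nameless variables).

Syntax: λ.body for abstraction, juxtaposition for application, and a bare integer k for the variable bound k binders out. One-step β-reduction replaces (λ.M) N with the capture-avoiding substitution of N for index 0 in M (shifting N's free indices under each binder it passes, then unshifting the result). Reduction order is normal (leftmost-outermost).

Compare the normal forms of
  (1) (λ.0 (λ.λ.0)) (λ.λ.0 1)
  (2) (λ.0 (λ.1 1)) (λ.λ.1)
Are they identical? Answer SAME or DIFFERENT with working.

Answer: DIFFERENT — A ⇓ λ.0 (λ.λ.0), B ⇓ λ.λ.λ.λ.λ.1

Working:
Term A:
  start: (λ.0 (λ.λ.0)) (λ.λ.0 1)
  →1  (λ.λ.0 1) (λ.λ.0)
  →2  λ.0 (λ.λ.0)

Term B:
  start: (λ.0 (λ.1 1)) (λ.λ.1)
  →1  (λ.λ.1) (λ.(λ.λ.1) (λ.λ.1))
  →2  λ.λ.(λ.λ.1) (λ.λ.1)
  →3  λ.λ.λ.λ.λ.1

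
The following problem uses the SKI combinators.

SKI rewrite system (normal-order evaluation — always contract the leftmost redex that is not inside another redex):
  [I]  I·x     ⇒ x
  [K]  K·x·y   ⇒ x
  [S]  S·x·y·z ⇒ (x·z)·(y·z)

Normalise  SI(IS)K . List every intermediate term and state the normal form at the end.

  start: SI(IS)K
  step 1: IK(ISK)
  step 2: K(ISK)
  step 3: K(SK)

Answer: normal form = K(SK)  (in 3 steps)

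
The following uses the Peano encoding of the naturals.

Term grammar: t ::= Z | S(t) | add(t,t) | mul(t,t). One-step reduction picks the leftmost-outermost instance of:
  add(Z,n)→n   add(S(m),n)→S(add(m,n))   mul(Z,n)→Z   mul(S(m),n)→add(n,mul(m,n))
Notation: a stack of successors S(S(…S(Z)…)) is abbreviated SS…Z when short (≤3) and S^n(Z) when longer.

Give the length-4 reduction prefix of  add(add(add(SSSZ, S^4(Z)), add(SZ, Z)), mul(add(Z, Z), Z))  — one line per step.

Answer: after 4 steps: S(add(add(S(add(SZ, S^4(Z))), add(SZ, Z)), mul(add(Z, Z), Z)))

Reduction:
  start: add(add(add(SSSZ, S^4(Z)), add(SZ, Z)), mul(add(Z, Z), Z))
  [1] add(add(S(add(SSZ, S^4(Z))), add(SZ, Z)), mul(add(Z, Z), Z))
  [2] add(S(add(add(SSZ, S^4(Z)), add(SZ, Z))), mul(add(Z, Z), Z))
  [3] S(add(add(add(SSZ, S^4(Z)), add(SZ, Z)), mul(add(Z, Z), Z)))
  [4] S(add(add(S(add(SZ, S^4(Z))), add(SZ, Z)), mul(add(Z, Z), Z)))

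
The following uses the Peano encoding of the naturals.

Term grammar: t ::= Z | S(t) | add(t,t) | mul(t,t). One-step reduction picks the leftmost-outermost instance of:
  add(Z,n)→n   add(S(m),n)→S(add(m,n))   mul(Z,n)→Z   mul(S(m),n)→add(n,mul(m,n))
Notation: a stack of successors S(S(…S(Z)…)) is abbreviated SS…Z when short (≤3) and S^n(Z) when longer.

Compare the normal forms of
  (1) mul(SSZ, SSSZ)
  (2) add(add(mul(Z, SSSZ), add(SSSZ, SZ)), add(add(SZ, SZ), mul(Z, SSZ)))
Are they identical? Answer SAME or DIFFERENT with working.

Answer: SAME — A ⇓ S^6(Z), B ⇓ S^6(Z)

Reduction:
Term A:
  start: mul(SSZ, SSSZ)
  [1] add(SSSZ, mul(SZ, SSSZ))
  [2] S(add(SSZ, mul(SZ, SSSZ)))
  [3] S(S(add(SZ, mul(SZ, SSSZ))))
  [4] S(S(S(add(Z, mul(SZ, SSSZ)))))
  [5] S(S(S(mul(SZ, SSSZ))))
  [6] S(S(S(add(SSSZ, mul(Z, SSSZ)))))
  [7] S(S(S(S(add(SSZ, mul(Z, SSSZ))))))
  [8] S(S(S(S(S(add(SZ, mul(Z, SSSZ)))))))
  [9] S(S(S(S(S(S(add(Z, mul(Z, SSSZ))))))))
  [10] S(S(S(S(S(S(mul(Z, SSSZ)))))))
  [11] S^6(Z)

Term B:
  start: add(add(mul(Z, SSSZ), add(SSSZ, SZ)), add(add(SZ, SZ), mul(Z, SSZ)))
  [1] add(add(Z, add(SSSZ, SZ)), add(add(SZ, SZ), mul(Z, SSZ)))
  [2] add(add(SSSZ, SZ), add(add(SZ, SZ), mul(Z, SSZ)))
  [3] add(S(add(SSZ, SZ)), add(add(SZ, SZ), mul(Z, SSZ)))
  [4] S(add(add(SSZ, SZ), add(add(SZ, SZ), mul(Z, SSZ))))
  [5] S(add(S(add(SZ, SZ)), add(add(SZ, SZ), mul(Z, SSZ))))
  [6] S(S(add(add(SZ, SZ), add(add(SZ, SZ), mul(Z, SSZ)))))
  [7] S(S(add(S(add(Z, SZ)), add(add(SZ, SZ), mul(Z, SSZ)))))
  [8] S(S(S(add(add(Z, SZ), add(add(SZ, SZ), mul(Z, SSZ))))))
  [9] S(S(S(add(SZ, add(add(SZ, SZ), mul(Z, SSZ))))))
  [10] S(S(S(S(add(Z, add(add(SZ, SZ), mul(Z, SSZ)))))))
  [11] S(S(S(S(add(add(SZ, SZ), mul(Z, SSZ))))))
  [12] S(S(S(S(add(S(add(Z, SZ)), mul(Z, SSZ))))))
  [13] S(S(S(S(S(add(add(Z, SZ), mul(Z, SSZ)))))))
  [14] S(S(S(S(S(add(SZ, mul(Z, SSZ)))))))
  [15] S(S(S(S(S(S(add(Z, mul(Z, SSZ))))))))
  [16] S(S(S(S(S(S(mul(Z, SSZ)))))))
  [17] S^6(Z)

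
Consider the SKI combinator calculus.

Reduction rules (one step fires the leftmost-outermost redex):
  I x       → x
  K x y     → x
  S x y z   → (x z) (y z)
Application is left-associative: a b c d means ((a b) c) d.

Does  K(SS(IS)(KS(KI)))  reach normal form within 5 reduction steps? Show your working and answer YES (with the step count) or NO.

Answer: YES — reaches normal form K(SS(SS)) in 4 ≤ 5 steps

Reduction:
  start: K(SS(IS)(KS(KI)))
  step 1: K(S(KS(KI))(IS(KS(KI))))
  step 2: K(SS(IS(KS(KI))))
  step 3: K(SS(S(KS(KI))))
  step 4: K(SS(SS))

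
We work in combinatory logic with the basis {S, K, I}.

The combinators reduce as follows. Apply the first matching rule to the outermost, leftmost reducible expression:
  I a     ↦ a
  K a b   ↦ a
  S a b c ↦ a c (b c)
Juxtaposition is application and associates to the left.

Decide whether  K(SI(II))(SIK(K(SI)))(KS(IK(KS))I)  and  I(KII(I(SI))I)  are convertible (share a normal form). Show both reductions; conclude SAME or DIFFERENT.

Answer: DIFFERENT — A ⇓ SI(SI), B ⇓ SII

Derivation:
Term A:
  start: K(SI(II))(SIK(K(SI)))(KS(IK(KS))I)
  →1  SI(II)(KS(IK(KS))I)
  →2  I(KS(IK(KS))I)(II(KS(IK(KS))I))
  →3  KS(IK(KS))I(II(KS(IK(KS))I))
  →4  SI(II(KS(IK(KS))I))
  →5  SI(I(KS(IK(KS))I))
  →6  SI(KS(IK(KS))I)
  →7  SI(SI)

Term B:
  start: I(KII(I(SI))I)
  →1  KII(I(SI))I
  →2  I(I(SI))I
  →3  I(SI)I
  →4  SII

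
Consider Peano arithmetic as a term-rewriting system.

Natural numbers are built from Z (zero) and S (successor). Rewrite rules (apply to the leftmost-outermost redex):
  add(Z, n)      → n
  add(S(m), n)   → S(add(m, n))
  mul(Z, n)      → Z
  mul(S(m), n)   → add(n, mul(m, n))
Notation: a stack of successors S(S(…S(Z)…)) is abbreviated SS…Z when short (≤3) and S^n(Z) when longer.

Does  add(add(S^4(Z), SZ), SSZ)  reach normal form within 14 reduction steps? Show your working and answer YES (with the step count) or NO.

  start: add(add(S^4(Z), SZ), SSZ)
  step 1: add(S(add(SSSZ, SZ)), SSZ)
  step 2: S(add(add(SSSZ, SZ), SSZ))
  step 3: S(add(S(add(SSZ, SZ)), SSZ))
  step 4: S(S(add(add(SSZ, SZ), SSZ)))
  step 5: S(S(add(S(add(SZ, SZ)), SSZ)))
  step 6: S(S(S(add(add(SZ, SZ), SSZ))))
  step 7: S(S(S(add(S(add(Z, SZ)), SSZ))))
  step 8: S(S(S(S(add(add(Z, SZ), SSZ)))))
  step 9: S(S(S(S(add(SZ, SSZ)))))
  step 10: S(S(S(S(S(add(Z, SSZ))))))
  step 11: S^7(Z)

Answer: YES — reaches normal form S^7(Z) in 11 ≤ 14 steps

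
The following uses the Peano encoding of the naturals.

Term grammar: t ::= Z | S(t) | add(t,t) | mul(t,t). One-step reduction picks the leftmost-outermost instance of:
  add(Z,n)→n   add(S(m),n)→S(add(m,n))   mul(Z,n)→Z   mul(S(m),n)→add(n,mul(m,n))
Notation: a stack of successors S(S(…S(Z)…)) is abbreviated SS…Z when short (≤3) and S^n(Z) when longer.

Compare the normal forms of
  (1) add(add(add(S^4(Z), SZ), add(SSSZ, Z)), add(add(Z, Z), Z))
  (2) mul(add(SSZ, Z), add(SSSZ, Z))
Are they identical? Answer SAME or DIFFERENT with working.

Answer: DIFFERENT — A ⇓ S^8(Z), B ⇓ S^6(Z)

Derivation:
Term A:
  start: add(add(add(S^4(Z), SZ), add(SSSZ, Z)), add(add(Z, Z), Z))
  →1  add(add(S(add(SSSZ, SZ)), add(SSSZ, Z)), add(add(Z, Z), Z))
  →2  add(S(add(add(SSSZ, SZ), add(SSSZ, Z))), add(add(Z, Z), Z))
  →3  S(add(add(add(SSSZ, SZ), add(SSSZ, Z)), add(add(Z, Z), Z)))
  →4  S(add(add(S(add(SSZ, SZ)), add(SSSZ, Z)), add(add(Z, Z), Z)))
  →5  S(add(S(add(add(SSZ, SZ), add(SSSZ, Z))), add(add(Z, Z), Z)))
  →6  S(S(add(add(add(SSZ, SZ), add(SSSZ, Z)), add(add(Z, Z), Z))))
  →7  S(S(add(add(S(add(SZ, SZ)), add(SSSZ, Z)), add(add(Z, Z), Z))))
  →8  S(S(add(S(add(add(SZ, SZ), add(SSSZ, Z))), add(add(Z, Z), Z))))
  →9  S(S(S(add(add(add(SZ, SZ), add(SSSZ, Z)), add(add(Z, Z), Z)))))
  →10  S(S(S(add(add(S(add(Z, SZ)), add(SSSZ, Z)), add(add(Z, Z), Z)))))
  →11  S(S(S(add(S(add(add(Z, SZ), add(SSSZ, Z))), add(add(Z, Z), Z)))))
  →12  S(S(S(S(add(add(add(Z, SZ), add(SSSZ, Z)), add(add(Z, Z), Z))))))
  →13  S(S(S(S(add(add(SZ, add(SSSZ, Z)), add(add(Z, Z), Z))))))
  →14  S(S(S(S(add(S(add(Z, add(SSSZ, Z))), add(add(Z, Z), Z))))))
  →15  S(S(S(S(S(add(add(Z, add(SSSZ, Z)), add(add(Z, Z), Z)))))))
  →16  S(S(S(S(S(add(add(SSSZ, Z), add(add(Z, Z), Z)))))))
  →17  S(S(S(S(S(add(S(add(SSZ, Z)), add(add(Z, Z), Z)))))))
  →18  S(S(S(S(S(S(add(add(SSZ, Z), add(add(Z, Z), Z))))))))
  →19  S(S(S(S(S(S(add(S(add(SZ, Z)), add(add(Z, Z), Z))))))))
  →20  S(S(S(S(S(S(S(add(add(SZ, Z), add(add(Z, Z), Z)))))))))
  →21  S(S(S(S(S(S(S(add(S(add(Z, Z)), add(add(Z, Z), Z)))))))))
  →22  S(S(S(S(S(S(S(S(add(add(Z, Z), add(add(Z, Z), Z))))))))))
  →23  S(S(S(S(S(S(S(S(add(Z, add(add(Z, Z), Z))))))))))
  →24  S(S(S(S(S(S(S(S(add(add(Z, Z), Z)))))))))
  →25  S(S(S(S(S(S(S(S(add(Z, Z)))))))))
  →26  S^8(Z)

Term B:
  start: mul(add(SSZ, Z), add(SSSZ, Z))
  →1  mul(S(add(SZ, Z)), add(SSSZ, Z))
  →2  add(add(SSSZ, Z), mul(add(SZ, Z), add(SSSZ, Z)))
  →3  add(S(add(SSZ, Z)), mul(add(SZ, Z), add(SSSZ, Z)))
  →4  S(add(add(SSZ, Z), mul(add(SZ, Z), add(SSSZ, Z))))
  →5  S(add(S(add(SZ, Z)), mul(add(SZ, Z), add(SSSZ, Z))))
  →6  S(S(add(add(SZ, Z), mul(add(SZ, Z), add(SSSZ, Z)))))
  →7  S(S(add(S(add(Z, Z)), mul(add(SZ, Z), add(SSSZ, Z)))))
  →8  S(S(S(add(add(Z, Z), mul(add(SZ, Z), add(SSSZ, Z))))))
  →9  S(S(S(add(Z, mul(add(SZ, Z), add(SSSZ, Z))))))
  →10  S(S(S(mul(add(SZ, Z), add(SSSZ, Z)))))
  →11  S(S(S(mul(S(add(Z, Z)), add(SSSZ, Z)))))
  →12  S(S(S(add(add(SSSZ, Z), mul(add(Z, Z), add(SSSZ, Z))))))
  →13  S(S(S(add(S(add(SSZ, Z)), mul(add(Z, Z), add(SSSZ, Z))))))
  →14  S(S(S(S(add(add(SSZ, Z), mul(add(Z, Z), add(SSSZ, Z)))))))
  →15  S(S(S(S(add(S(add(SZ, Z)), mul(add(Z, Z), add(SSSZ, Z)))))))
  →16  S(S(S(S(S(add(add(SZ, Z), mul(add(Z, Z), add(SSSZ, Z))))))))
  →17  S(S(S(S(S(add(S(add(Z, Z)), mul(add(Z, Z), add(SSSZ, Z))))))))
  →18  S(S(S(S(S(S(add(add(Z, Z), mul(add(Z, Z), add(SSSZ, Z)))))))))
  →19  S(S(S(S(S(S(add(Z, mul(add(Z, Z), add(SSSZ, Z)))))))))
  →20  S(S(S(S(S(S(mul(add(Z, Z), add(SSSZ, Z))))))))
  →21  S(S(S(S(S(S(mul(Z, add(SSSZ, Z))))))))
  →22  S^6(Z)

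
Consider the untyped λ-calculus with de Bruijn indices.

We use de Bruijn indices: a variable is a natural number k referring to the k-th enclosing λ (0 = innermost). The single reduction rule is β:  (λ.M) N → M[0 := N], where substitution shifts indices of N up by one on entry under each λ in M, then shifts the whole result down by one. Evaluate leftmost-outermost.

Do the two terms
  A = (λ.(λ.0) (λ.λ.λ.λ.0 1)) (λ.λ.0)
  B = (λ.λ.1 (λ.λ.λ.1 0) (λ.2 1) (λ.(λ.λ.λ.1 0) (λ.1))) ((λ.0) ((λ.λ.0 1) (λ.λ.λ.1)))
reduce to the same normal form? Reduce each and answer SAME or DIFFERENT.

Term A:
  start: (λ.(λ.0) (λ.λ.λ.λ.0 1)) (λ.λ.0)
  step 1: (λ.0) (λ.λ.λ.λ.0 1)
  step 2: λ.λ.λ.λ.0 1

Term B:
  start: (λ.λ.1 (λ.λ.λ.1 0) (λ.2 1) (λ.(λ.λ.λ.1 0) (λ.1))) ((λ.0) ((λ.λ.0 1) (λ.λ.λ.1)))
  step 1: λ.(λ.0) ((λ.λ.0 1) (λ.λ.λ.1)) (λ.λ.λ.1 0) (λ.(λ.0) ((λ.λ.0 1) (λ.λ.λ.1)) 1) (λ.(λ.λ.λ.1 0) (λ.1))
  step 2: λ.(λ.λ.0 1) (λ.λ.λ.1) (λ.λ.λ.1 0) (λ.(λ.0) ((λ.λ.0 1) (λ.λ.λ.1)) 1) (λ.(λ.λ.λ.1 0) (λ.1))
  step 3: λ.(λ.0 (λ.λ.λ.1)) (λ.λ.λ.1 0) (λ.(λ.0) ((λ.λ.0 1) (λ.λ.λ.1)) 1) (λ.(λ.λ.λ.1 0) (λ.1))
  step 4: λ.(λ.λ.λ.1 0) (λ.λ.λ.1) (λ.(λ.0) ((λ.λ.0 1) (λ.λ.λ.1)) 1) (λ.(λ.λ.λ.1 0) (λ.1))
  step 5: λ.(λ.λ.1 0) (λ.(λ.0) ((λ.λ.0 1) (λ.λ.λ.1)) 1) (λ.(λ.λ.λ.1 0) (λ.1))
  step 6: λ.(λ.(λ.(λ.0) ((λ.λ.0 1) (λ.λ.λ.1)) 2) 0) (λ.(λ.λ.λ.1 0) (λ.1))
  step 7: λ.(λ.(λ.0) ((λ.λ.0 1) (λ.λ.λ.1)) 1) (λ.(λ.λ.λ.1 0) (λ.1))
  step 8: λ.(λ.0) ((λ.λ.0 1) (λ.λ.λ.1)) 0
  step 9: λ.(λ.λ.0 1) (λ.λ.λ.1) 0
  step 10: λ.(λ.0 (λ.λ.λ.1)) 0
  step 11: λ.0 (λ.λ.λ.1)

Answer: DIFFERENT — A ⇓ λ.λ.λ.λ.0 1, B ⇓ λ.0 (λ.λ.λ.1)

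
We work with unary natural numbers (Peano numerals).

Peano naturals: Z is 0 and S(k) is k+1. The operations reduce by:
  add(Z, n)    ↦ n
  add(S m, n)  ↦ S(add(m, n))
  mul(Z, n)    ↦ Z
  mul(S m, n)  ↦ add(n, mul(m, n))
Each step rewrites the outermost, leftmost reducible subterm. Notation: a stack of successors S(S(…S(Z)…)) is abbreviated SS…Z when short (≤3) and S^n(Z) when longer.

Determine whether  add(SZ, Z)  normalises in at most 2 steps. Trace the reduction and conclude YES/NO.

Answer: YES — reaches normal form SZ in 2 ≤ 2 steps

Reduction:
  start: add(SZ, Z)
  [1] S(add(Z, Z))
  [2] SZ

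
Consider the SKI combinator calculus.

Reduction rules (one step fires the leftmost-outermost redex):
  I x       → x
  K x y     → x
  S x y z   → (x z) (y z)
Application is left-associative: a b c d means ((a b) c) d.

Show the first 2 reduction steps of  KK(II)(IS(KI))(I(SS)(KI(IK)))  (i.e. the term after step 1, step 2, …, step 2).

Answer: after 2 steps: IS(KI)

Reduction:
  start: KK(II)(IS(KI))(I(SS)(KI(IK)))
  →1  K(IS(KI))(I(SS)(KI(IK)))
  →2  IS(KI)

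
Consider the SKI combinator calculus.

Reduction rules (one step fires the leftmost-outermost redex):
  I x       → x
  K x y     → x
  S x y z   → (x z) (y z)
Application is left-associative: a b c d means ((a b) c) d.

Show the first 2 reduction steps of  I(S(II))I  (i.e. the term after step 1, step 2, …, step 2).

Answer: after 2 steps: SII

Derivation:
  start: I(S(II))I
  step 1: S(II)I
  step 2: SII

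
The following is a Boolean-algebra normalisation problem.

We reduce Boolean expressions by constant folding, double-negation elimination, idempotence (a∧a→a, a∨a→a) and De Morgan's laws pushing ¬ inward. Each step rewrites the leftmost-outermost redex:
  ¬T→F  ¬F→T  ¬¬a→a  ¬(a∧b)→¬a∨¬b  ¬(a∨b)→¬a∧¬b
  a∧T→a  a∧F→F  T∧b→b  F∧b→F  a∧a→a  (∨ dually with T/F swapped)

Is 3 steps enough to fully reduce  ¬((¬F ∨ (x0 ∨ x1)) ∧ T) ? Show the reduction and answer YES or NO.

Answer: NO — after 3 steps the term is (F ∧ ¬(x0 ∨ x1)) ∨ ¬T, not yet normal

Working:
  start: ¬((¬F ∨ (x0 ∨ x1)) ∧ T)
  →1  ¬(¬F ∨ (x0 ∨ x1)) ∨ ¬T
  →2  (¬¬F ∧ ¬(x0 ∨ x1)) ∨ ¬T
  →3  (F ∧ ¬(x0 ∨ x1)) ∨ ¬T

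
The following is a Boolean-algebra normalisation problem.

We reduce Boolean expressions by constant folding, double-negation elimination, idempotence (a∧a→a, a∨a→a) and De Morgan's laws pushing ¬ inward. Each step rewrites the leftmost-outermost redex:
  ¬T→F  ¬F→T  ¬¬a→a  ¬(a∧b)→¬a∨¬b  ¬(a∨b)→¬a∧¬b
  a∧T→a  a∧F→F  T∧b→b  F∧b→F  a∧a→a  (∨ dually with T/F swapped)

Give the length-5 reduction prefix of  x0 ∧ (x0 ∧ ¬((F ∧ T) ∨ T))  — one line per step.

  start: x0 ∧ (x0 ∧ ¬((F ∧ T) ∨ T))
  →1  x0 ∧ (x0 ∧ (¬(F ∧ T) ∧ ¬T))
  →2  x0 ∧ (x0 ∧ ((¬F ∨ ¬T) ∧ ¬T))
  →3  x0 ∧ (x0 ∧ ((T ∨ ¬T) ∧ ¬T))
  →4  x0 ∧ (x0 ∧ (T ∧ ¬T))
  →5  x0 ∧ (x0 ∧ ¬T)

Answer: after 5 steps: x0 ∧ (x0 ∧ ¬T)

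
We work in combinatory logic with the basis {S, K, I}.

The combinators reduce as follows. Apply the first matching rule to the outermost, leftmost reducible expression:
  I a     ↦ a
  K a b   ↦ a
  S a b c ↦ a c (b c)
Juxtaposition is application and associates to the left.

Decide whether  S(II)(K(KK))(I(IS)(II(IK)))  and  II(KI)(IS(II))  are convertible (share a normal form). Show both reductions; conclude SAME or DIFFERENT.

Term A:
  start: S(II)(K(KK))(I(IS)(II(IK)))
  [1] II(I(IS)(II(IK)))(K(KK)(I(IS)(II(IK))))
  [2] I(I(IS)(II(IK)))(K(KK)(I(IS)(II(IK))))
  [3] I(IS)(II(IK))(K(KK)(I(IS)(II(IK))))
  [4] IS(II(IK))(K(KK)(I(IS)(II(IK))))
  [5] S(II(IK))(K(KK)(I(IS)(II(IK))))
  [6] S(I(IK))(K(KK)(I(IS)(II(IK))))
  [7] S(IK)(K(KK)(I(IS)(II(IK))))
  [8] SK(K(KK)(I(IS)(II(IK))))
  [9] SK(KK)

Term B:
  start: II(KI)(IS(II))
  [1] I(KI)(IS(II))
  [2] KI(IS(II))
  [3] I

Answer: DIFFERENT — A ⇓ SK(KK), B ⇓ I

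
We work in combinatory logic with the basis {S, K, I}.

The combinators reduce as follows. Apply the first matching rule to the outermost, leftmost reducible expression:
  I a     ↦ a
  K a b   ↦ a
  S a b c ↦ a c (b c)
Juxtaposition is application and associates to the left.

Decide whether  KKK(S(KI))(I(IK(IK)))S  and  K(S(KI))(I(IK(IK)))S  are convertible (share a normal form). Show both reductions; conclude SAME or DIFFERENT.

Answer: SAME — A ⇓ S(KI)S, B ⇓ S(KI)S

Derivation:
Term A:
  start: KKK(S(KI))(I(IK(IK)))S
  step 1: K(S(KI))(I(IK(IK)))S
  step 2: S(KI)S

Term B:
  start: K(S(KI))(I(IK(IK)))S
  step 1: S(KI)S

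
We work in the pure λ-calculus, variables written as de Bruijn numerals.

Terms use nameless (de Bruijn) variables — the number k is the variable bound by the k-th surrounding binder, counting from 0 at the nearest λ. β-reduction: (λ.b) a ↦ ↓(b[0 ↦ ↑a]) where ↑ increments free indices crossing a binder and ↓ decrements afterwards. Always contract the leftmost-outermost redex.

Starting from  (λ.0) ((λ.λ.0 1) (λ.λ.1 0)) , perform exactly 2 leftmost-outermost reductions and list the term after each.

Answer: after 2 steps: λ.0 (λ.λ.1 0)

Working:
  start: (λ.0) ((λ.λ.0 1) (λ.λ.1 0))
  [1] (λ.λ.0 1) (λ.λ.1 0)
  [2] λ.0 (λ.λ.1 0)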